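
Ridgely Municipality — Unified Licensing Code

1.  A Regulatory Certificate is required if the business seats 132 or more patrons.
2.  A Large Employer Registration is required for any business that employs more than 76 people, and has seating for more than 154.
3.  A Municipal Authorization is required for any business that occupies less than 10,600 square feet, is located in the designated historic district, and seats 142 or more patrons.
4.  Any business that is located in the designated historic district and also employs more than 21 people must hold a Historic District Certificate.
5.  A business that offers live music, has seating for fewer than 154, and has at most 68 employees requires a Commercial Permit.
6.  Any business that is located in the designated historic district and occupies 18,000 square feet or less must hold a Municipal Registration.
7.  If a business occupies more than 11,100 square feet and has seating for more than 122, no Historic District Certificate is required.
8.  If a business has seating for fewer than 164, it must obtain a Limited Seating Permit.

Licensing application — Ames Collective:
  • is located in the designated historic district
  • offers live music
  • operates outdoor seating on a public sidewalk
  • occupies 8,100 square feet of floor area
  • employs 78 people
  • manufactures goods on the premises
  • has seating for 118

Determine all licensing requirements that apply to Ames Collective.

1. seating 118 < 132 → Regulatory Certificate not required.
2. employees 78 > 76; seating 118 ≤ 154 → Large Employer Registration not required.
3. floor area 8,100 square feet < 10,600 square feet; is located in the designated historic district; seating 118 < 142 → Municipal Authorization not required.
4. is located in the designated historic district; employees 78 > 21 → Historic District Certificate required.
5. offers live music; seating 118 < 154; employees 78 > 68 → Commercial Permit not required.
6. is located in the designated historic district; floor area 8,100 square feet ≤ 18,000 square feet → Municipal Registration required.
7. floor area 8,100 square feet ≤ 11,100 square feet; seating 118 ≤ 122 → Historic District Certificate exemption does not apply.
8. seating 118 < 164 → Limited Seating Permit required.

Historic District Certificate, Limited Seating Permit, Municipal Registration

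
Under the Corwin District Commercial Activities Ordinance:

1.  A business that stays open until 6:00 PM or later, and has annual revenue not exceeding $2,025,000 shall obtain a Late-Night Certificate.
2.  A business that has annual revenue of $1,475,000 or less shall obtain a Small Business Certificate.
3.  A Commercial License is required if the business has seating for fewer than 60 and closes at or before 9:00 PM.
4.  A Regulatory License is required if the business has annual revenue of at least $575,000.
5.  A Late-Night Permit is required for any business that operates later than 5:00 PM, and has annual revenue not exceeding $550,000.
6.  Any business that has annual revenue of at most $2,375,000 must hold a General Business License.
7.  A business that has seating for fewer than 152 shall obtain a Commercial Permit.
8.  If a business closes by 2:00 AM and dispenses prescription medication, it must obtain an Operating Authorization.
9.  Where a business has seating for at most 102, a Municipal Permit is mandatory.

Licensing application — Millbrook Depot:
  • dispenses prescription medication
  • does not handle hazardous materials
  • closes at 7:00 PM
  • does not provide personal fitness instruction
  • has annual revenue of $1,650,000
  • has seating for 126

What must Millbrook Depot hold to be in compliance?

1. closes 7:00 PM, after 6:00 PM; revenue $1,650,000 ≤ $2,025,000 → Late-Night Certificate required.
2. revenue $1,650,000 > $1,475,000 → Small Business Certificate not required.
3. seating 126 ≥ 60; closes 7:00 PM, at/before 9:00 PM → Commercial License not required.
4. revenue $1,650,000 ≥ $575,000 → Regulatory License required.
5. closes 7:00 PM, after 5:00 PM; revenue $1,650,000 > $550,000 → Late-Night Permit not required.
6. revenue $1,650,000 ≤ $2,375,000 → General Business License required.
7. seating 126 < 152 → Commercial Permit required.
8. closes 7:00 PM, at/before 2:00 AM; dispenses prescription medication → Operating Authorization required.
9. seating 126 > 102 → Municipal Permit not required.

Commercial Permit, General Business License, Late-Night Certificate, Operating Authorization, Regulatory License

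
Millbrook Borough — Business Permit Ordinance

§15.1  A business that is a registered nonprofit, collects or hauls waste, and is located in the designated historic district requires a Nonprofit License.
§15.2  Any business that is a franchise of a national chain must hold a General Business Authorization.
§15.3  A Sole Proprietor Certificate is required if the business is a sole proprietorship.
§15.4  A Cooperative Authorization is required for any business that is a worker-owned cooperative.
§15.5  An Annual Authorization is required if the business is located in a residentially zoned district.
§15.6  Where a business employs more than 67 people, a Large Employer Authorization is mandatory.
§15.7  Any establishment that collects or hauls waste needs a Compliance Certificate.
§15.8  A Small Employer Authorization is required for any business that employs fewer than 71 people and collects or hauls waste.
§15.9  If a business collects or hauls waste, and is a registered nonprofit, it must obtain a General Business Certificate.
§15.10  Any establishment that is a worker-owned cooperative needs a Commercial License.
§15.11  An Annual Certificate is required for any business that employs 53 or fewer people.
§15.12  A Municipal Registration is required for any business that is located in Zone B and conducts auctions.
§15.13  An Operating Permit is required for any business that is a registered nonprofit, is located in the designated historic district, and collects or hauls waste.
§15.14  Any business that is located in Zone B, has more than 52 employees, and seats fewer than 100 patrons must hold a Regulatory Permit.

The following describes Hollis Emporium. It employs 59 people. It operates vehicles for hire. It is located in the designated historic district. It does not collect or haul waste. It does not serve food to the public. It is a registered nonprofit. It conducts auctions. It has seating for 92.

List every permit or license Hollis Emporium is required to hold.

None

§15.1 is a registered nonprofit; does not collect or haul waste; is located in the designated historic district → Nonprofit License not required.
§15.2 is a registered nonprofit (not: is a franchise of a national chain) → General Business Authorization not required.
§15.3 is a registered nonprofit (not: is a sole proprietorship) → Sole Proprietor Certificate not required.
§15.4 is a registered nonprofit (not: is a worker-owned cooperative) → Cooperative Authorization not required.
§15.5 is located in the designated historic district (not: is located in a residentially zoned district) → Annual Authorization not required.
§15.6 employees 59 ≤ 67 → Large Employer Authorization not required.
§15.7 does not collect or haul waste → Compliance Certificate not required.
§15.8 employees 59 < 71; does not collect or haul waste → Small Employer Authorization not required.
§15.9 does not collect or haul waste; is a registered nonprofit → General Business Certificate not required.
§15.10 is a registered nonprofit (not: is a worker-owned cooperative) → Commercial License not required.
§15.11 employees 59 > 53 → Annual Certificate not required.
§15.12 is located in the designated historic district (not: is located in Zone B); conducts auctions → Municipal Registration not required.
§15.13 is a registered nonprofit; is located in the designated historic district; does not collect or haul waste → Operating Permit not required.
§15.14 is located in the designated historic district (not: is located in Zone B); employees 59 > 52; seating 92 < 100 → Regulatory Permit not required.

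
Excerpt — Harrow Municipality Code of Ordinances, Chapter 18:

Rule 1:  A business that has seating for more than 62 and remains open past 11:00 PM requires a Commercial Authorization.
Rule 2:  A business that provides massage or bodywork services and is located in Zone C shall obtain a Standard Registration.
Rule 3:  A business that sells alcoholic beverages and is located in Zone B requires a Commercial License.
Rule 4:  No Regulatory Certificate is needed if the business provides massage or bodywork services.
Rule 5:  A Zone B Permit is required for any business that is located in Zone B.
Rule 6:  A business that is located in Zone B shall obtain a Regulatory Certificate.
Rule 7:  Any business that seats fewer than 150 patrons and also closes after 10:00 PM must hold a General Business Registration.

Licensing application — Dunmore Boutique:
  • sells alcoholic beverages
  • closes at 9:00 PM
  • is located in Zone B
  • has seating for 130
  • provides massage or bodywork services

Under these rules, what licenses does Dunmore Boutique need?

Rule 1: seating 130 > 62; closes 9:00 PM, at/before 11:00 PM → Commercial Authorization not required.
Rule 2: provides massage or bodywork services; is located in Zone B (not: is located in Zone C) → Standard Registration not required.
Rule 3: sells alcoholic beverages; is located in Zone B → Commercial License required.
Rule 4: provides massage or bodywork services → exempt from Regulatory Certificate.
Rule 5: is located in Zone B → Zone B Permit required.
Rule 6: is located in Zone B → Regulatory Certificate required.
Rule 7: seating 130 < 150; closes 9:00 PM, at/before 10:00 PM → General Business Registration not required.

Commercial License, Zone B Permit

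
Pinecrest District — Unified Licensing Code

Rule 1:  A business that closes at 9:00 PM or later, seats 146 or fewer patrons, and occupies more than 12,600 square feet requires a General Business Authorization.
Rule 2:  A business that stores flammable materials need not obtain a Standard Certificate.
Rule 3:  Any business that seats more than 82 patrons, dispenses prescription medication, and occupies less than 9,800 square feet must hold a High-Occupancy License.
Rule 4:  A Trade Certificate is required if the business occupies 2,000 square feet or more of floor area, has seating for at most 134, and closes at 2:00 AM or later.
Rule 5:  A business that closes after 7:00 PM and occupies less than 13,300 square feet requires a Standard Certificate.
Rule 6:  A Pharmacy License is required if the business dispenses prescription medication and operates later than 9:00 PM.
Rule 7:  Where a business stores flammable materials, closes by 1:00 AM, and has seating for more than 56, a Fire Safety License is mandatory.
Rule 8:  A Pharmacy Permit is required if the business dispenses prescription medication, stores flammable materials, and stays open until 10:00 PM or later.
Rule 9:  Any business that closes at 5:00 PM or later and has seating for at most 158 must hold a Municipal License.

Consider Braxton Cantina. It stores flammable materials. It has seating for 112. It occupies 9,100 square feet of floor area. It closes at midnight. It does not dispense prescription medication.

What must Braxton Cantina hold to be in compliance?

Fire Safety License, Municipal License

Rule 1: closes midnight, after 9:00 PM; seating 112 ≤ 146; floor area 9,100 square feet ≤ 12,600 square feet → General Business Authorization not required.
Rule 2: stores flammable materials → exempt from Standard Certificate.
Rule 3: seating 112 > 82; does not dispense prescription medication; floor area 9,100 square feet < 9,800 square feet → High-Occupancy License not required.
Rule 4: floor area 9,100 square feet ≥ 2,000 square feet; seating 112 ≤ 134; closes midnight, at/before 2:00 AM → Trade Certificate not required.
Rule 5: closes midnight, after 7:00 PM; floor area 9,100 square feet < 13,300 square feet → Standard Certificate required.
Rule 6: does not dispense prescription medication; closes midnight, after 9:00 PM → Pharmacy License not required.
Rule 7: stores flammable materials; closes midnight, at/before 1:00 AM; seating 112 > 56 → Fire Safety License required.
Rule 8: does not dispense prescription medication; stores flammable materials; closes midnight, after 10:00 PM → Pharmacy Permit not required.
Rule 9: closes midnight, after 5:00 PM; seating 112 ≤ 158 → Municipal License required.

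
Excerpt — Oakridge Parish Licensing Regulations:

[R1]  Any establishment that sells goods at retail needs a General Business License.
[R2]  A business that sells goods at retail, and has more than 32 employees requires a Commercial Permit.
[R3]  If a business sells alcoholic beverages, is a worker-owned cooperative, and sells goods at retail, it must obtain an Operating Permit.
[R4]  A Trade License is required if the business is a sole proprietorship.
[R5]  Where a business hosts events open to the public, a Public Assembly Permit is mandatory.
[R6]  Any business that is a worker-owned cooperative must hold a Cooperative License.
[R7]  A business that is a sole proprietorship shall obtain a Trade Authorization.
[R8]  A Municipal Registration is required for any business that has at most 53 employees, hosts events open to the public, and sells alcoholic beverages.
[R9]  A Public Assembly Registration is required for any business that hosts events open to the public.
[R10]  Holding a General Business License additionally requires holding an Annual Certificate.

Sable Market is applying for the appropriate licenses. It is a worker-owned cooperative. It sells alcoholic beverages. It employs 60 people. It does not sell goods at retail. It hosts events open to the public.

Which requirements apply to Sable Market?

Cooperative License, Public Assembly Permit, Public Assembly Registration

[R1] does not sell goods at retail → General Business License not required.
[R2] does not sell goods at retail; employees 60 > 32 → Commercial Permit not required.
[R3] sells alcoholic beverages; is a worker-owned cooperative; does not sell goods at retail → Operating Permit not required.
[R4] is a worker-owned cooperative (not: is a sole proprietorship) → Trade License not required.
[R5] hosts events open to the public → Public Assembly Permit required.
[R6] is a worker-owned cooperative → Cooperative License required.
[R7] is a worker-owned cooperative (not: is a sole proprietorship) → Trade Authorization not required.
[R8] employees 60 > 53; hosts events open to the public; sells alcoholic beverages → Municipal Registration not required.
[R9] hosts events open to the public → Public Assembly Registration required.
[R10] General Business License is not required → no effect.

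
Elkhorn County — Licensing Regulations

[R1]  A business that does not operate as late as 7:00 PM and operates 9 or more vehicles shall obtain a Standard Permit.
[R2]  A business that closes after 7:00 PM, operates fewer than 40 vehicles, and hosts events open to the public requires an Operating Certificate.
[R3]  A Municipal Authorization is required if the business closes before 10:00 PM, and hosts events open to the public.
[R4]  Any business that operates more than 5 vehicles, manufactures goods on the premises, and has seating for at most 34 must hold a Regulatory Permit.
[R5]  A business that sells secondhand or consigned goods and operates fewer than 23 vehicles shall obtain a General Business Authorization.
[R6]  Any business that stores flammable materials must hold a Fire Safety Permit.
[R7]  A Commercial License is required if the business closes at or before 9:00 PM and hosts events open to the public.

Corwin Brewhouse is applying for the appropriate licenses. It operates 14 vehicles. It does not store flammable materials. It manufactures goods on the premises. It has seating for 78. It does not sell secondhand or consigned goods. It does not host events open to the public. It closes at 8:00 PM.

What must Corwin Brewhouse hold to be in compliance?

None

[R1] closes 8:00 PM, after 7:00 PM; vehicles 14 ≥ 9 → Standard Permit not required.
[R2] closes 8:00 PM, after 7:00 PM; vehicles 14 < 40; does not host events open to the public → Operating Certificate not required.
[R3] closes 8:00 PM, at/before 10:00 PM; does not host events open to the public → Municipal Authorization not required.
[R4] vehicles 14 > 5; manufactures goods on the premises; seating 78 > 34 → Regulatory Permit not required.
[R5] does not sell secondhand or consigned goods; vehicles 14 < 23 → General Business Authorization not required.
[R6] does not store flammable materials → Fire Safety Permit not required.
[R7] closes 8:00 PM, at/before 9:00 PM; does not host events open to the public → Commercial License not required.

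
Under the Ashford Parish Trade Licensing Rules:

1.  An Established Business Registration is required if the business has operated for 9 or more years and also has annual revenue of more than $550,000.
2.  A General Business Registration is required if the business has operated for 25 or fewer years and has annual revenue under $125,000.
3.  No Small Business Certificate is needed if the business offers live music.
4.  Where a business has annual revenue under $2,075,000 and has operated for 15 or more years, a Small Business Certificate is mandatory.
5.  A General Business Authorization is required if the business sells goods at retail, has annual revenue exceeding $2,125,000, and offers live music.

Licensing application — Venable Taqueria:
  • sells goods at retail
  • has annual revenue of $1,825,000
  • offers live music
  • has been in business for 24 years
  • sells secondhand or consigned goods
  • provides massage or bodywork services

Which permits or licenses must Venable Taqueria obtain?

Established Business Registration

1. years in business 24 ≥ 9; revenue $1,825,000 > $550,000 → Established Business Registration required.
2. years in business 24 ≤ 25; revenue $1,825,000 ≥ $125,000 → General Business Registration not required.
3. offers live music → exempt from Small Business Certificate.
4. revenue $1,825,000 < $2,075,000; years in business 24 ≥ 15 → Small Business Certificate required.
5. sells goods at retail; revenue $1,825,000 ≤ $2,125,000; offers live music → General Business Authorization not required.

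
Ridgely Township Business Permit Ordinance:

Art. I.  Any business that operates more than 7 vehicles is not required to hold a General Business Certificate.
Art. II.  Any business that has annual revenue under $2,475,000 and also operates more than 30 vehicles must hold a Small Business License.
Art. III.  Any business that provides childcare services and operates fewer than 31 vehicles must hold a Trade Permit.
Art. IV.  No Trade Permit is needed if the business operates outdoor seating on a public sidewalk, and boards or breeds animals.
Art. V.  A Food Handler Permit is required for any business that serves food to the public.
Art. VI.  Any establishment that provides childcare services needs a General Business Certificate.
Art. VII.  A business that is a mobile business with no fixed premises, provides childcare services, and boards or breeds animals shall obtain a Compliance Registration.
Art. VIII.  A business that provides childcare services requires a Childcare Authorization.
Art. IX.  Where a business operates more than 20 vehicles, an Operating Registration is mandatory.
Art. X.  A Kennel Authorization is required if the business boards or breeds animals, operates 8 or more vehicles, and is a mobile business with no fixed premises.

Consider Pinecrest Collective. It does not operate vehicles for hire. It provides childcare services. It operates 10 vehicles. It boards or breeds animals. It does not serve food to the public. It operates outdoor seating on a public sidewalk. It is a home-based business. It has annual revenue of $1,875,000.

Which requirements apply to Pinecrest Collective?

Art. I. vehicles 10 > 7 → exempt from General Business Certificate.
Art. II. revenue $1,875,000 < $2,475,000; vehicles 10 ≤ 30 → Small Business License not required.
Art. III. provides childcare services; vehicles 10 < 31 → Trade Permit required.
Art. IV. operates outdoor seating on a public sidewalk; boards or breeds animals → exempt from Trade Permit.
Art. V. does not serve food to the public → Food Handler Permit not required.
Art. VI. provides childcare services → General Business Certificate required.
Art. VII. is a home-based business (not: is a mobile business with no fixed premises); provides childcare services; boards or breeds animals → Compliance Registration not required.
Art. VIII. provides childcare services → Childcare Authorization required.
Art. IX. vehicles 10 ≤ 20 → Operating Registration not required.
Art. X. boards or breeds animals; vehicles 10 ≥ 8; is a home-based business (not: is a mobile business with no fixed premises) → Kennel Authorization not required.

Childcare Authorization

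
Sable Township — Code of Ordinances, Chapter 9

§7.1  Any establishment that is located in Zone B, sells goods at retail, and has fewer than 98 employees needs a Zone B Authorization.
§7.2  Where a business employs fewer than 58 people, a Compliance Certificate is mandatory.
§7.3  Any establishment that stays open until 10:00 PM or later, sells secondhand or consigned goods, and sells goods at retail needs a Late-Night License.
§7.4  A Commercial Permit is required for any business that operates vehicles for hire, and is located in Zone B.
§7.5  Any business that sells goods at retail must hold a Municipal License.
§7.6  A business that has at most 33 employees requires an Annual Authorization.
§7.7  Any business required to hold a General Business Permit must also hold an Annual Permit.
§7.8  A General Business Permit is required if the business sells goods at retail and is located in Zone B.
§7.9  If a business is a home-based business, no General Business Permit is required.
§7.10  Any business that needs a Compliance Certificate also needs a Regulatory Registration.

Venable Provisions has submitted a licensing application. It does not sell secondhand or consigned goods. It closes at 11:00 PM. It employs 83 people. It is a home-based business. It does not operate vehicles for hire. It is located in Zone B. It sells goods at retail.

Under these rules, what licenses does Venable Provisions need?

Municipal License, Zone B Authorization

§7.1 is located in Zone B; sells goods at retail; employees 83 < 98 → Zone B Authorization required.
§7.2 employees 83 ≥ 58 → Compliance Certificate not required.
§7.3 closes 11:00 PM, after 10:00 PM; does not sell secondhand or consigned goods; sells goods at retail → Late-Night License not required.
§7.4 does not operate vehicles for hire; is located in Zone B → Commercial Permit not required.
§7.5 sells goods at retail → Municipal License required.
§7.6 employees 83 > 33 → Annual Authorization not required.
§7.7 General Business Permit is not required → no effect.
§7.8 sells goods at retail; is located in Zone B → General Business Permit required.
§7.9 is a home-based business → exempt from General Business Permit.
§7.10 Compliance Certificate is not required → no effect.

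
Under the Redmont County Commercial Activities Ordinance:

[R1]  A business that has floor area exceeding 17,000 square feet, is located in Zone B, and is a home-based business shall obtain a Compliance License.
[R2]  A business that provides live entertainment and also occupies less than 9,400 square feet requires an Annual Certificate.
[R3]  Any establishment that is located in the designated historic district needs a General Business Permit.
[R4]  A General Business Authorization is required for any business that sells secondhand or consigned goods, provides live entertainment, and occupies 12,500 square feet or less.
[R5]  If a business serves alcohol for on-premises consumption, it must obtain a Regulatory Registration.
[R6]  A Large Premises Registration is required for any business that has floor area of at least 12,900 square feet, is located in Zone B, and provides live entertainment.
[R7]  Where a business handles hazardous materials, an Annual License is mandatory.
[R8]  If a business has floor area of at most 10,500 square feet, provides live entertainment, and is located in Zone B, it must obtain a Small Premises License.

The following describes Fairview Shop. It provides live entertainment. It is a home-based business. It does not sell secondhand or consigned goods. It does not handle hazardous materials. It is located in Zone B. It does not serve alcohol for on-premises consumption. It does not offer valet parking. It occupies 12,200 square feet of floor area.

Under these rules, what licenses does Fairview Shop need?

None

[R1] floor area 12,200 square feet ≤ 17,000 square feet; is located in Zone B; is a home-based business → Compliance License not required.
[R2] provides live entertainment; floor area 12,200 square feet ≥ 9,400 square feet → Annual Certificate not required.
[R3] is located in Zone B (not: is located in the designated historic district) → General Business Permit not required.
[R4] does not sell secondhand or consigned goods; provides live entertainment; floor area 12,200 square feet ≤ 12,500 square feet → General Business Authorization not required.
[R5] does not serve alcohol for on-premises consumption → Regulatory Registration not required.
[R6] floor area 12,200 square feet < 12,900 square feet; is located in Zone B; provides live entertainment → Large Premises Registration not required.
[R7] does not handle hazardous materials → Annual License not required.
[R8] floor area 12,200 square feet > 10,500 square feet; provides live entertainment; is located in Zone B → Small Premises License not required.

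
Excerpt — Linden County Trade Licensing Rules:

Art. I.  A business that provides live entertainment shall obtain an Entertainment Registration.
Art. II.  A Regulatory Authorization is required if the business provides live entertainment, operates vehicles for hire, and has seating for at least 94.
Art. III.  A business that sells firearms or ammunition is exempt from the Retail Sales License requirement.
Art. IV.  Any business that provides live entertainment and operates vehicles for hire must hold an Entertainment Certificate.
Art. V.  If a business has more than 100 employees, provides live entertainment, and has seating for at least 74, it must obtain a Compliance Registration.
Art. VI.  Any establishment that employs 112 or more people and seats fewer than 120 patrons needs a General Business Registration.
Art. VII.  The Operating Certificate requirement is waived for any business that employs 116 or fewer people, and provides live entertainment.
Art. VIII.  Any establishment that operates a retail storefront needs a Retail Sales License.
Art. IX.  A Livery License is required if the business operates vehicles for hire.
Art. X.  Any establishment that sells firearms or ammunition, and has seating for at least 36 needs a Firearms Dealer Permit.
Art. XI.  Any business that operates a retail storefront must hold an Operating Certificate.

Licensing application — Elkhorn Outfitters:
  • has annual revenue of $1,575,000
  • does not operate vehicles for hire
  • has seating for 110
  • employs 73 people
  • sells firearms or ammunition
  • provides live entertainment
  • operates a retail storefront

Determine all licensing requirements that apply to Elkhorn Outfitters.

Entertainment Registration, Firearms Dealer Permit

Art. I. provides live entertainment → Entertainment Registration required.
Art. II. provides live entertainment; does not operate vehicles for hire; seating 110 ≥ 94 → Regulatory Authorization not required.
Art. III. sells firearms or ammunition → exempt from Retail Sales License.
Art. IV. provides live entertainment; does not operate vehicles for hire → Entertainment Certificate not required.
Art. V. employees 73 ≤ 100; provides live entertainment; seating 110 ≥ 74 → Compliance Registration not required.
Art. VI. employees 73 < 112; seating 110 < 120 → General Business Registration not required.
Art. VII. employees 73 ≤ 116; provides live entertainment → exempt from Operating Certificate.
Art. VIII. operates a retail storefront → Retail Sales License required.
Art. IX. does not operate vehicles for hire → Livery License not required.
Art. X. sells firearms or ammunition; seating 110 ≥ 36 → Firearms Dealer Permit required.
Art. XI. operates a retail storefront → Operating Certificate required.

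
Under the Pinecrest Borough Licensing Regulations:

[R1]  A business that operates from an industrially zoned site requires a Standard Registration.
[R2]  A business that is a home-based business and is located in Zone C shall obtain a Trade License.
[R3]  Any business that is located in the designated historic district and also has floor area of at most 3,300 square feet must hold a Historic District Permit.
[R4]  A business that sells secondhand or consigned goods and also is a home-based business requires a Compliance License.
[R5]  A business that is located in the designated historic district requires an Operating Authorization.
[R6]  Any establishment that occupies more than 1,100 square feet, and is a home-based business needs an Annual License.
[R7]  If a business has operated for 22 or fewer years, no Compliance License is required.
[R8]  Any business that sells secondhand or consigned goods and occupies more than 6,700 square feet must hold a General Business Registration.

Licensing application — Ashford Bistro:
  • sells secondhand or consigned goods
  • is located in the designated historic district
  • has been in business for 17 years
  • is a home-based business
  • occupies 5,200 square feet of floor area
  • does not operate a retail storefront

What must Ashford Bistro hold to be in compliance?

Annual License, Operating Authorization

[R1] is a home-based business (not: operates from an industrially zoned site) → Standard Registration not required.
[R2] is a home-based business; is located in the designated historic district (not: is located in Zone C) → Trade License not required.
[R3] is located in the designated historic district; floor area 5,200 square feet > 3,300 square feet → Historic District Permit not required.
[R4] sells secondhand or consigned goods; is a home-based business → Compliance License required.
[R5] is located in the designated historic district → Operating Authorization required.
[R6] floor area 5,200 square feet > 1,100 square feet; is a home-based business → Annual License required.
[R7] years in business 17 ≤ 22 → exempt from Compliance License.
[R8] sells secondhand or consigned goods; floor area 5,200 square feet ≤ 6,700 square feet → General Business Registration not required.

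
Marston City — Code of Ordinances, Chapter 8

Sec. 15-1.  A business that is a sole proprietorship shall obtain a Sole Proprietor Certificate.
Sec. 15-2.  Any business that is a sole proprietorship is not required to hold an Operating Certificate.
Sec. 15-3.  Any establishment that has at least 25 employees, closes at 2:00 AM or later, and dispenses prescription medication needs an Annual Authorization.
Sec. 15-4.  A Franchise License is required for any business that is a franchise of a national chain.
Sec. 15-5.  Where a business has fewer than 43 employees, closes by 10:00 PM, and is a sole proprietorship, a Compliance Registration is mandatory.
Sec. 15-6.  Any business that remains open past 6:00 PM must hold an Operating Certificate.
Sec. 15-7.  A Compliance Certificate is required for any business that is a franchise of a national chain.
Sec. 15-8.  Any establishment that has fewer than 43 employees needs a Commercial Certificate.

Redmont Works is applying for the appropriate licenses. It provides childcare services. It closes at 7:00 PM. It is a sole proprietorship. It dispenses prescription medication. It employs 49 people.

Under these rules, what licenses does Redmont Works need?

Sole Proprietor Certificate

Sec. 15-1. is a sole proprietorship → Sole Proprietor Certificate required.
Sec. 15-2. is a sole proprietorship → exempt from Operating Certificate.
Sec. 15-3. employees 49 ≥ 25; closes 7:00 PM, at/before 2:00 AM; dispenses prescription medication → Annual Authorization not required.
Sec. 15-4. is a sole proprietorship (not: is a franchise of a national chain) → Franchise License not required.
Sec. 15-5. employees 49 ≥ 43; closes 7:00 PM, at/before 10:00 PM; is a sole proprietorship → Compliance Registration not required.
Sec. 15-6. closes 7:00 PM, after 6:00 PM → Operating Certificate required.
Sec. 15-7. is a sole proprietorship (not: is a franchise of a national chain) → Compliance Certificate not required.
Sec. 15-8. employees 49 ≥ 43 → Commercial Certificate not required.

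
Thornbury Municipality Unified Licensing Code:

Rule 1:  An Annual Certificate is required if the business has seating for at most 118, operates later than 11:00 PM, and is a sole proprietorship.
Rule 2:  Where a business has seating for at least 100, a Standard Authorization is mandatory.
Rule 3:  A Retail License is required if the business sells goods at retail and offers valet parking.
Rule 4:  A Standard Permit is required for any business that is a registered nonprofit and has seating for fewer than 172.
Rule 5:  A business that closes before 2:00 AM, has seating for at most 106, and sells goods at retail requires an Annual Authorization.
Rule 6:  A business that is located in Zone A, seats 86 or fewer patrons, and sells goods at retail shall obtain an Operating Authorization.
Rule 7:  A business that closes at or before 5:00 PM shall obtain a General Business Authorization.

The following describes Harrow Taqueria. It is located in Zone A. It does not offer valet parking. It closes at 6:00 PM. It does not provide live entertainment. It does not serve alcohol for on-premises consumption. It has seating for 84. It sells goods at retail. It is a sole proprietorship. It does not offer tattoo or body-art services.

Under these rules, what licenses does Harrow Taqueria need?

Annual Authorization, Operating Authorization

Rule 1: seating 84 ≤ 118; closes 6:00 PM, at/before 11:00 PM; is a sole proprietorship → Annual Certificate not required.
Rule 2: seating 84 < 100 → Standard Authorization not required.
Rule 3: sells goods at retail; does not offer valet parking → Retail License not required.
Rule 4: is a sole proprietorship (not: is a registered nonprofit); seating 84 < 172 → Standard Permit not required.
Rule 5: closes 6:00 PM, at/before 2:00 AM; seating 84 ≤ 106; sells goods at retail → Annual Authorization required.
Rule 6: is located in Zone A; seating 84 ≤ 86; sells goods at retail → Operating Authorization required.
Rule 7: closes 6:00 PM, after 5:00 PM → General Business Authorization not required.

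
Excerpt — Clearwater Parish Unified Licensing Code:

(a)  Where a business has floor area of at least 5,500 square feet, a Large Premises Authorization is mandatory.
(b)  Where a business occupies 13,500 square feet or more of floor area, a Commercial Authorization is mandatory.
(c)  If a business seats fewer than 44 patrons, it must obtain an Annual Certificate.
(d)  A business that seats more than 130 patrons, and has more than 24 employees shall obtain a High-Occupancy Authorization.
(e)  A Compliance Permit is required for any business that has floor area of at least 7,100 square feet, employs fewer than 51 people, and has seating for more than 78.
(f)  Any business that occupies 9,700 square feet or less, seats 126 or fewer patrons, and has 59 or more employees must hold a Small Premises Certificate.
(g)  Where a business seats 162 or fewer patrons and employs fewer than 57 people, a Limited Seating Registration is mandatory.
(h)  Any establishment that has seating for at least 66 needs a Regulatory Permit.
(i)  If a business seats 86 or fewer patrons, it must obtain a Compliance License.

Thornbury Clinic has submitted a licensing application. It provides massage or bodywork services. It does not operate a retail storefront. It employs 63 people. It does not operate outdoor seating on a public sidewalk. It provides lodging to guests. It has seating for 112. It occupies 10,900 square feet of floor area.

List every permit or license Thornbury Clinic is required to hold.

Large Premises Authorization, Regulatory Permit

(a) floor area 10,900 square feet ≥ 5,500 square feet → Large Premises Authorization required.
(b) floor area 10,900 square feet < 13,500 square feet → Commercial Authorization not required.
(c) seating 112 ≥ 44 → Annual Certificate not required.
(d) seating 112 ≤ 130; employees 63 > 24 → High-Occupancy Authorization not required.
(e) floor area 10,900 square feet ≥ 7,100 square feet; employees 63 ≥ 51; seating 112 > 78 → Compliance Permit not required.
(f) floor area 10,900 square feet > 9,700 square feet; seating 112 ≤ 126; employees 63 ≥ 59 → Small Premises Certificate not required.
(g) seating 112 ≤ 162; employees 63 ≥ 57 → Limited Seating Registration not required.
(h) seating 112 ≥ 66 → Regulatory Permit required.
(i) seating 112 > 86 → Compliance License not required.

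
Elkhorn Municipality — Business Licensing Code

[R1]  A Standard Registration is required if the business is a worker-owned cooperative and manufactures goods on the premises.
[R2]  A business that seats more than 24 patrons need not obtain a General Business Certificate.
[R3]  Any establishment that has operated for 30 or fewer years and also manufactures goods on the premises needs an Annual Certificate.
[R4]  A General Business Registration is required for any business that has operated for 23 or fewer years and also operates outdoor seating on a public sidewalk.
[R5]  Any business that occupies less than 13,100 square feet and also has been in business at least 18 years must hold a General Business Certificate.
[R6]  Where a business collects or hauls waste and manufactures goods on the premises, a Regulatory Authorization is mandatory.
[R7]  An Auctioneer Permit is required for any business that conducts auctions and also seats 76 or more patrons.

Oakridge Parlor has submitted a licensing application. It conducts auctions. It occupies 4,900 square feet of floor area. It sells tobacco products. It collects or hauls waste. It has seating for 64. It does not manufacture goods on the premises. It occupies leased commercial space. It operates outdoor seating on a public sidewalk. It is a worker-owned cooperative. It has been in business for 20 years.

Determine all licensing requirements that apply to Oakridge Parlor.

General Business Registration

[R1] is a worker-owned cooperative; does not manufacture goods on the premises → Standard Registration not required.
[R2] seating 64 > 24 → exempt from General Business Certificate.
[R3] years in business 20 ≤ 30; does not manufacture goods on the premises → Annual Certificate not required.
[R4] years in business 20 ≤ 23; operates outdoor seating on a public sidewalk → General Business Registration required.
[R5] floor area 4,900 square feet < 13,100 square feet; years in business 20 ≥ 18 → General Business Certificate required.
[R6] collects or hauls waste; does not manufacture goods on the premises → Regulatory Authorization not required.
[R7] conducts auctions; seating 64 < 76 → Auctioneer Permit not required.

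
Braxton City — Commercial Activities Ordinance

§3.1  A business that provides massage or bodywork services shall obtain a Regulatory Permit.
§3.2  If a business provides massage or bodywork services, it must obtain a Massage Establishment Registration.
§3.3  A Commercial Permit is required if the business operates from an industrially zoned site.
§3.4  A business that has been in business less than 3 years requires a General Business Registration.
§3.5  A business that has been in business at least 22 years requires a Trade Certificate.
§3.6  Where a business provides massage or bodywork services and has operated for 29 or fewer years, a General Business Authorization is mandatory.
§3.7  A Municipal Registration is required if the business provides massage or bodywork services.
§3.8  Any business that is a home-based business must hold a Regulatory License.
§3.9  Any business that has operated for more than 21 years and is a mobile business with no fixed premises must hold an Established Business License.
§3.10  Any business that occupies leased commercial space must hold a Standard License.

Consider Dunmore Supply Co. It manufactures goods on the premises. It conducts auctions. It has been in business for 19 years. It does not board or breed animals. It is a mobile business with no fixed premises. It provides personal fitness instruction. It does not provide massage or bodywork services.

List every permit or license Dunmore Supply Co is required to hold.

None

§3.1 does not provide massage or bodywork services → Regulatory Permit not required.
§3.2 does not provide massage or bodywork services → Massage Establishment Registration not required.
§3.3 is a mobile business with no fixed premises (not: operates from an industrially zoned site) → Commercial Permit not required.
§3.4 years in business 19 ≥ 3 → General Business Registration not required.
§3.5 years in business 19 < 22 → Trade Certificate not required.
§3.6 does not provide massage or bodywork services; years in business 19 ≤ 29 → General Business Authorization not required.
§3.7 does not provide massage or bodywork services → Municipal Registration not required.
§3.8 is a mobile business with no fixed premises (not: is a home-based business) → Regulatory License not required.
§3.9 years in business 19 ≤ 21; is a mobile business with no fixed premises → Established Business License not required.
§3.10 is a mobile business with no fixed premises (not: occupies leased commercial space) → Standard License not required.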